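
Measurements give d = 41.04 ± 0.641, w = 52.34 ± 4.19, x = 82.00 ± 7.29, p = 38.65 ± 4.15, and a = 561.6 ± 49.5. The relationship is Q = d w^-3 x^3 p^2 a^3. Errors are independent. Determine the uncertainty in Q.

Products/powers → add relative errors in quadrature, weighted by exponent:
  (1·δd/d)² = (1×0.0156)² = 0.000244;  (-3·δw/w)² = (-3×0.0801)² = 0.0577;  (3·δx/x)² = (3×0.0889)² = 0.0711;  (2·δp/p)² = (2×0.107)² = 0.0461;  (3·δa/a)² = (3×0.0881)² = 0.0699
δQ/Q = √(0.245) = 0.495
Q = 4.176e+13, so δQ = 0.495 × 4.176e+13 = 2.07e+13.

2.07e+13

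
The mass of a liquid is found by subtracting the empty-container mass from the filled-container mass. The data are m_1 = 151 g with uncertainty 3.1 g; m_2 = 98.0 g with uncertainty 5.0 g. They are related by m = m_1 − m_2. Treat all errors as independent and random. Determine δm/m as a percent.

m is a linear combination, so absolute uncertainties add in quadrature:
  (δm_1)² = 9.61;  (δm_2)² = 25.0
δm = √(34.6) = 5.88 g
m = 53.0 g, so δm/m = 5.88/53.0 = 0.111.

11.1%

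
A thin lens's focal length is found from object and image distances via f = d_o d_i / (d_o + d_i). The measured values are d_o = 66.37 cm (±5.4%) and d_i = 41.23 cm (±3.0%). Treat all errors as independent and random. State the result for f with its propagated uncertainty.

25.43 ± 0.706 cm

∂f/∂d_o = (d_i/(d_o+d_i))² = 0.147;  ∂f/∂d_i = (d_o/(d_o+d_i))² = 0.380
δf = √((∂f/∂d_o · δd_o)² + (∂f/∂d_i · δd_i)²) = √(0.277 + 0.221) = 0.706 cm
f = 25.43 cm.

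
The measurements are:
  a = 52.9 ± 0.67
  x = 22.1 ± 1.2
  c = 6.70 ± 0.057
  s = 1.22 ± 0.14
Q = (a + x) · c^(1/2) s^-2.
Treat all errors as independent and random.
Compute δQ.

30.0

Let u = a + x = 75.0. δu = √(δa² + δx²) = √(0.449 + 1.44) = 1.37, so δu/u = 0.0183.
Q is then a monomial in u, c, s:
δQ/Q = √((δu/u)² + (½·δc/c)² + (-2·δs/s)²) = √(0.000336 + 1.81e-05 + 0.0527) = 0.230
Q = 130, so δQ = 0.230 × 130 = 30.0.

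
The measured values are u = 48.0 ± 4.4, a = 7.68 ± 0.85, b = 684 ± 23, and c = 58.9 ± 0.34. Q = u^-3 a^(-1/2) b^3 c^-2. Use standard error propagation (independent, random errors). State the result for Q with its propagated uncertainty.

Q is a product of powers, so relative uncertainties combine in quadrature:
  (-3·δu/u)² = (-3×0.0917)² = 0.0756;  (−½·δa/a)² = (-0.5×0.111)² = 0.00306;  (3·δb/b)² = (3×0.0336)² = 0.0102;  (-2·δc/c)² = (-2×0.00577)² = 0.000133
δQ/Q = √(0.0890) = 0.298
Q = 0.301, so δQ = 0.298 × 0.301 = 0.0898.

0.301 ± 0.0898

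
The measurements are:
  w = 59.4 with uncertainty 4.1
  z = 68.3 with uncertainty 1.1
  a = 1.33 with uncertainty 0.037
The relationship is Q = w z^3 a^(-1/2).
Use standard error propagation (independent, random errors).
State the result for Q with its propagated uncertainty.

(1.64 ± 0.140) × 10^7

Relative error in a monomial: (δQ/Q)² = Σ (nᵢ · δxᵢ/xᵢ)².
  (1·δw/w)² = (1×0.0690)² = 0.00476;  (3·δz/z)² = (3×0.0161)² = 0.00233;  (−½·δa/a)² = (-0.5×0.0278)² = 0.000193
δQ/Q = √(0.00729) = 0.0854
Q = 1.64e+07, so δQ = 0.0854 × 1.64e+07 = 1.4e+06.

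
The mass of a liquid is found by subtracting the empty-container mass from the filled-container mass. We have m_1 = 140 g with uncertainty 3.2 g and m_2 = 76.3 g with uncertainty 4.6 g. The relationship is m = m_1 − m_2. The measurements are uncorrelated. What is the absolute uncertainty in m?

5.60 g

m is a linear combination, so absolute uncertainties add in quadrature:
  (δm_1)² = 10.2;  (δm_2)² = 21.2
δm = √(31.4) = 5.60 g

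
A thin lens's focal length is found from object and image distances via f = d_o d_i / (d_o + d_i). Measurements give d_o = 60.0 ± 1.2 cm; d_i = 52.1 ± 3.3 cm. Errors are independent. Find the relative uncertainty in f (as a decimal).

0.0352

∂f/∂d_o = (d_i/(d_o+d_i))² = 0.216;  ∂f/∂d_i = (d_o/(d_o+d_i))² = 0.286
δf = √((∂f/∂d_o · δd_o)² + (∂f/∂d_i · δd_i)²) = √(0.0672 + 0.894) = 0.980 cm
f = 27.9 cm, so δf/f = 0.980/27.9 = 0.0352.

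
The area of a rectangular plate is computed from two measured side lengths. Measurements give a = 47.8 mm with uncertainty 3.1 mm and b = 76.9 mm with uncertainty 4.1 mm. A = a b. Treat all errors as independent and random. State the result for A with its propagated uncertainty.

3680 ± 309 mm^2

Since A is a product/quotient, work with relative uncertainties:
  (1·δa/a)² = (1×0.0649)² = 0.00421;  (1·δb/b)² = (1×0.0533)² = 0.00284
δA/A = √(0.00705) = 0.0840
A = 3680 mm^2, so δA = 0.0840 × 3680 = 309 mm^2.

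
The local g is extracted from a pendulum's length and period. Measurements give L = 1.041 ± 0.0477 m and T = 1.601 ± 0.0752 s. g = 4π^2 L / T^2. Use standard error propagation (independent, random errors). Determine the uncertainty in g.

Each factor contributes (exponent × relative error)² to (δg/g)²:
  (1·δL/L)² = (1×0.0458)² = 0.00210;  (-2·δT/T)² = (-2×0.0470)² = 0.00882
δg/g = √(0.0109) = 0.105
g = 16.03 m/s^2, so δg = 0.105 × 16.03 = 1.68 m/s^2.

1.68 m/s^2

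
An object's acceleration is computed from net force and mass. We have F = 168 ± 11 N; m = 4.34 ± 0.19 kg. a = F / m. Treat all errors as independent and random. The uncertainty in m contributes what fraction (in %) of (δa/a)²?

30.9%

(δa/a)² = (1·δF/F)² + (-1·δm/m)²
  F term: (1×0.0655)² = 0.00429
  m term: (-1×0.0438)² = 0.00192
Total = 0.00620. Share from m = 0.00192/0.00620 = 0.309.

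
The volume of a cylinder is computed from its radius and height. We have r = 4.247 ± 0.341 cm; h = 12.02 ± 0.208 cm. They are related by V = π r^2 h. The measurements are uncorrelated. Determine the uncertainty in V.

Each factor contributes (exponent × relative error)² to (δV/V)²:
  (2·δr/r)² = (2×0.0803)² = 0.0258;  (1·δh/h)² = (1×0.0173)² = 0.000299
δV/V = √(0.0261) = 0.162
V = 681.1 cm^3, so δV = 0.162 × 681.1 = 110 cm^3.

110 cm^3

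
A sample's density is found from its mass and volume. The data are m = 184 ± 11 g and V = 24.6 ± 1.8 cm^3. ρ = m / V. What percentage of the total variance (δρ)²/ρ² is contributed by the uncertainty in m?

(δρ/ρ)² = (1·δm/m)² + (-1·δV/V)²
  m term: (1×0.0598)² = 0.00357
  V term: (-1×0.0732)² = 0.00535
Total = 0.00893. Share from m = 0.00357/0.00893 = 0.400.

40.0%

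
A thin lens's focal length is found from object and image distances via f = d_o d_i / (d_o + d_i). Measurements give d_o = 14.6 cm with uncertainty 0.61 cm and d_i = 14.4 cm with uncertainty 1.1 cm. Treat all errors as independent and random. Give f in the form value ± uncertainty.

∂f/∂d_o = (d_i/(d_o+d_i))² = 0.247;  ∂f/∂d_i = (d_o/(d_o+d_i))² = 0.253
δf = √((∂f/∂d_o · δd_o)² + (∂f/∂d_i · δd_i)²) = √(0.0226 + 0.0777) = 0.317 cm
f = 7.25 cm.

7.25 ± 0.317 cm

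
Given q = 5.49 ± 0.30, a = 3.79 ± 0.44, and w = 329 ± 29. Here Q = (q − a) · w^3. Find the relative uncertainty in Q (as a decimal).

Let u = q − a = 1.70. δu = √(δq² + δa²) = √(0.0900 + 0.194) = 0.533, so δu/u = 0.313.
Q is then a monomial in u, w:
δQ/Q = √((δu/u)² + (3·δw/w)²) = √(0.0981 + 0.0699) = 0.410

0.410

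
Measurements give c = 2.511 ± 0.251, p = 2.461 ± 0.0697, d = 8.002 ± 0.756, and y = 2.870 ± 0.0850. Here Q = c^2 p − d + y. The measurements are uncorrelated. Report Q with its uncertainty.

10.38 ± 3.22

Let w = c^2·p = 15.52. δw/w = √((2·δc/c)² + (1·δp/p)²) = √(0.0400 + 0.000802) = 0.202, so δw = 3.13.
Q = w − d + y: δQ = √(δw² + δd² + δy²) = √(9.82 + 0.572 + 0.00723) = 3.22
Q = 10.38.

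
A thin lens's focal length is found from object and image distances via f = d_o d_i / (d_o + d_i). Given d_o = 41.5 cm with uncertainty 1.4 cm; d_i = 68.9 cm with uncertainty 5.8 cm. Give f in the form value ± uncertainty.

∂f/∂d_o = (d_i/(d_o+d_i))² = 0.389;  ∂f/∂d_i = (d_o/(d_o+d_i))² = 0.141
δf = √((∂f/∂d_o · δd_o)² + (∂f/∂d_i · δd_i)²) = √(0.297 + 0.672) = 0.984 cm
f = 25.9 cm.

25.9 ± 0.984 cm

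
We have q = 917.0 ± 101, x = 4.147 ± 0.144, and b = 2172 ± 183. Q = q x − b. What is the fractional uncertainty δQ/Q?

Let p = q·x = 3803. δp/p = √((1·δq/q)² + (1·δx/x)²) = √(0.0121 + 0.00121) = 0.115, so δp = 439.
Q = p − b: δQ = √(δp² + δb²) = √(1.93e+05 + 33500) = 476
Q = 1631, so δQ/Q = 476/1631 = 0.292.

0.292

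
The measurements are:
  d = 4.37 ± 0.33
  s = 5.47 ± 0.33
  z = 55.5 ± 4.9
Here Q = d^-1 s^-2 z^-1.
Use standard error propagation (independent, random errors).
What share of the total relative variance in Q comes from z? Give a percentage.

27.8%

(δQ/Q)² = (-1·δd/d)² + (-2·δs/s)² + (-1·δz/z)²
  d term: (-1×0.0755)² = 0.00570
  s term: (-2×0.0603)² = 0.0146
  z term: (-1×0.0883)² = 0.00779
Total = 0.0281. Share from z = 0.00779/0.0281 = 0.278.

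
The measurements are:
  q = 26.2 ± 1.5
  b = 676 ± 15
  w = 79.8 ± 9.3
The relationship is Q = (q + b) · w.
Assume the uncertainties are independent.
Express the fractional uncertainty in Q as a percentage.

11.9%

Let u = q + b = 702. δu = √(δq² + δb²) = √(2.25 + 225) = 15.1, so δu/u = 0.0215.
Q is then a monomial in u, w:
δQ/Q = √((δu/u)² + (1·δw/w)²) = √(0.000461 + 0.0136) = 0.119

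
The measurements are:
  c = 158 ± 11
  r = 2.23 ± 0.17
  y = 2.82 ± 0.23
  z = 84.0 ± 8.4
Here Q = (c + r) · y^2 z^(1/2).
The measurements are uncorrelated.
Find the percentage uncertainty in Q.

18.4%

Let u = c + r = 160. δu = √(δc² + δr²) = √(121 + 0.0289) = 11.0, so δu/u = 0.0687.
Q is then a monomial in u, y, z:
δQ/Q = √((δu/u)² + (2·δy/y)² + (½·δz/z)²) = √(0.00471 + 0.0266 + 0.00250) = 0.184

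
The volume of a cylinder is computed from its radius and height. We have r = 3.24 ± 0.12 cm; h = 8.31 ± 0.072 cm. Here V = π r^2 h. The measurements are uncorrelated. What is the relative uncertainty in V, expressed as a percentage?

7.46%

For a monomial V ∝ r^2, h, fractional errors add in quadrature:
  (2·δr/r)² = (2×0.0370)² = 0.00549;  (1·δh/h)² = (1×0.00866)² = 7.51e-05
δV/V = √(0.00556) = 0.0746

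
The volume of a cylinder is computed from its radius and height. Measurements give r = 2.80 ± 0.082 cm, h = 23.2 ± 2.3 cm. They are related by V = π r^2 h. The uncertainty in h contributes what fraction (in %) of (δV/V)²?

(δV/V)² = (2·δr/r)² + (1·δh/h)²
  r term: (2×0.0293)² = 0.00343
  h term: (1×0.0991)² = 0.00983
Total = 0.0133. Share from h = 0.00983/0.0133 = 0.741.

74.1%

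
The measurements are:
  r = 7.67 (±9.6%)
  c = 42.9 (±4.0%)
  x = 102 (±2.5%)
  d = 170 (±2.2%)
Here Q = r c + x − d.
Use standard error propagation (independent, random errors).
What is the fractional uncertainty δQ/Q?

0.132

Let p = r·c = 329. δp/p = √((1·δr/r)² + (1·δc/c)²) = √(0.00922 + 0.00160) = 0.104, so δp = 34.2.
Q = p + x − d: δQ = √(δp² + δx² + δd²) = √(1170 + 6.50 + 14.0) = 34.5
Q = 261, so δQ/Q = 34.5/261 = 0.132.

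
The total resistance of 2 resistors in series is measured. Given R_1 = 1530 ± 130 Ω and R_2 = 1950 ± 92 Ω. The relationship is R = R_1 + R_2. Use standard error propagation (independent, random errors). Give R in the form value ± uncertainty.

R is a linear combination, so absolute uncertainties add in quadrature:
  (δR_1)² = 16900;  (δR_2)² = 8460
δR = √(25400) = 159 Ω
R = 3480 Ω.

3480 ± 159 Ω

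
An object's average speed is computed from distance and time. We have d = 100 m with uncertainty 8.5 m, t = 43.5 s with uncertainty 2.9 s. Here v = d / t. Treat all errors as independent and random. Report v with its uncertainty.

2.30 ± 0.248 m/s

Products/powers → add relative errors in quadrature, weighted by exponent:
  (1·δd/d)² = (1×0.0850)² = 0.00723;  (-1·δt/t)² = (-1×0.0667)² = 0.00444
δv/v = √(0.0117) = 0.108
v = 2.30 m/s, so δv = 0.108 × 2.30 = 0.248 m/s.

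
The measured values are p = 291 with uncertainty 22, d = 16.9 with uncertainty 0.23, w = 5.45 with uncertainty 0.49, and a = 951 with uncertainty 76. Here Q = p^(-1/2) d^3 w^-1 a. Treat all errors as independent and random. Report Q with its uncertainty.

Relative error in a monomial: (δQ/Q)² = Σ (nᵢ · δxᵢ/xᵢ)².
  (−½·δp/p)² = (-0.5×0.0756)² = 0.00143;  (3·δd/d)² = (3×0.0136)² = 0.00167;  (-1·δw/w)² = (-1×0.0899)² = 0.00808;  (1·δa/a)² = (1×0.0799)² = 0.00639
δQ/Q = √(0.0176) = 0.133
Q = 49400, so δQ = 0.133 × 49400 = 6540.

49400 ± 6540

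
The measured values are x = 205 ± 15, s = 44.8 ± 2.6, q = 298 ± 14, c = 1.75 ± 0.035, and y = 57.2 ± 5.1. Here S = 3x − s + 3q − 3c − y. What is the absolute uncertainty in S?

Sums and differences: (δS)² = Σ (cᵢ δxᵢ)².
  (3·δx)² = 2020;  (δs)² = 6.76;  (3·δq)² = 1760;  (3·δc)² = 0.0110;  (δy)² = 26.0
δS = √(3820) = 61.8

61.8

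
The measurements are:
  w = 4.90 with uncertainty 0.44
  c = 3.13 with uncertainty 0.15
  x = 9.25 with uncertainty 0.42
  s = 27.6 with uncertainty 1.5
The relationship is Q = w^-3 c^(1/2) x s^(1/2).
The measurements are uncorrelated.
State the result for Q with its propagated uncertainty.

Relative error in a monomial: (δQ/Q)² = Σ (nᵢ · δxᵢ/xᵢ)².
  (-3·δw/w)² = (-3×0.0898)² = 0.0726;  (½·δc/c)² = (0.5×0.0479)² = 0.000574;  (1·δx/x)² = (1×0.0454)² = 0.00206;  (½·δs/s)² = (0.5×0.0543)² = 0.000738
δQ/Q = √(0.0759) = 0.276
Q = 0.731, so δQ = 0.276 × 0.731 = 0.201.

0.731 ± 0.201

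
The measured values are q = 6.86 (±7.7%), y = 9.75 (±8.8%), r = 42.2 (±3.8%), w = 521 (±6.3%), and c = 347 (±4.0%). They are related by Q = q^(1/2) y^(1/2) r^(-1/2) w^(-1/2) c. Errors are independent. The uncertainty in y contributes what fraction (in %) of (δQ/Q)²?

(δQ/Q)² = (½·δq/q)² + (½·δy/y)² + (−½·δr/r)² + (−½·δw/w)² + (1·δc/c)²
  q term: (0.5×0.0770)² = 0.00148
  y term: (0.5×0.0880)² = 0.00194
  r term: (-0.5×0.0380)² = 0.000361
  w term: (-0.5×0.0630)² = 0.000992
  c term: (1×0.0400)² = 0.00160
Total = 0.00637. Share from y = 0.00194/0.00637 = 0.304.

30.4%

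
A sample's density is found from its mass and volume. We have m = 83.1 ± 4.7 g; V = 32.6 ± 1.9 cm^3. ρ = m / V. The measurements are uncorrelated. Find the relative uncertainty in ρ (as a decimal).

0.0812

Since ρ is a product/quotient, work with relative uncertainties:
  (1·δm/m)² = (1×0.0566)² = 0.00320;  (-1·δV/V)² = (-1×0.0583)² = 0.00340
δρ/ρ = √(0.00660) = 0.0812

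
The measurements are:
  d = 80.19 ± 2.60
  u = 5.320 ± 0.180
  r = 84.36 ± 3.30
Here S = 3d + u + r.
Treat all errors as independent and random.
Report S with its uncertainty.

330.2 ± 8.47

For a sum/difference, combine absolute errors in quadrature:
  (3·δd)² = 60.8;  (δu)² = 0.0324;  (δr)² = 10.9
δS = √(71.8) = 8.47
S = 330.2.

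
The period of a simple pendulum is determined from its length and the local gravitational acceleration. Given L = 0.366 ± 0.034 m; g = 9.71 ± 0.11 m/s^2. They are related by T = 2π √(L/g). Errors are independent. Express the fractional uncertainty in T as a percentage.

Since T is a product/quotient, work with relative uncertainties:
  (½·δL/L)² = (0.5×0.0929)² = 0.00216;  (−½·δg/g)² = (-0.5×0.0113)² = 3.21e-05
δT/T = √(0.00219) = 0.0468

4.68%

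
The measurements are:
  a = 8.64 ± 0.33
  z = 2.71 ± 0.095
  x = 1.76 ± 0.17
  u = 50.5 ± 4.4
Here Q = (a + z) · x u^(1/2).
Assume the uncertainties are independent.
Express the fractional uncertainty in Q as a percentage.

Let w = a + z = 11.4. δw = √(δa² + δz²) = √(0.109 + 0.00903) = 0.343, so δw/w = 0.0303.
Q is then a monomial in w, x, u:
δQ/Q = √((δw/w)² + (1·δx/x)² + (½·δu/u)²) = √(0.000915 + 0.00933 + 0.00190) = 0.110

11.0%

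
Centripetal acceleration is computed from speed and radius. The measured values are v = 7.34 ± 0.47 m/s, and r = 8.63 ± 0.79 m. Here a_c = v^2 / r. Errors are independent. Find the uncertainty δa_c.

a_c is a product of powers, so relative uncertainties combine in quadrature:
  (2·δv/v)² = (2×0.0640)² = 0.0164;  (-1·δr/r)² = (-1×0.0915)² = 0.00838
δa_c/a_c = √(0.0248) = 0.157
a_c = 6.24 m/s^2, so δa_c = 0.157 × 6.24 = 0.983 m/s^2.

0.983 m/s^2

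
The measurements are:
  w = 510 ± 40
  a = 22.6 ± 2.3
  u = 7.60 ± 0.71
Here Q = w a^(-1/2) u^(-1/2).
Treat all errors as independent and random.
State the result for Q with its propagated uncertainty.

38.9 ± 4.07

Since Q is a product/quotient, work with relative uncertainties:
  (1·δw/w)² = (1×0.0784)² = 0.00615;  (−½·δa/a)² = (-0.5×0.102)² = 0.00259;  (−½·δu/u)² = (-0.5×0.0934)² = 0.00218
δQ/Q = √(0.0109) = 0.105
Q = 38.9, so δQ = 0.105 × 38.9 = 4.07.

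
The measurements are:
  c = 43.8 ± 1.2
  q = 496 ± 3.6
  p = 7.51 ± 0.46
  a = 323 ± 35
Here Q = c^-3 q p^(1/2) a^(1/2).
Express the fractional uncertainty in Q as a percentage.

Products/powers → add relative errors in quadrature, weighted by exponent:
  (-3·δc/c)² = (-3×0.0274)² = 0.00676;  (1·δq/q)² = (1×0.00726)² = 5.27e-05;  (½·δp/p)² = (0.5×0.0613)² = 0.000938;  (½·δa/a)² = (0.5×0.108)² = 0.00294
δQ/Q = √(0.0107) = 0.103

10.3%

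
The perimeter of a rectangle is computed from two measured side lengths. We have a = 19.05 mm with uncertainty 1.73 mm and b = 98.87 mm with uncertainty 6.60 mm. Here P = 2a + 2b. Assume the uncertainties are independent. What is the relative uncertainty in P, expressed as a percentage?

Sums and differences: (δP)² = Σ (cᵢ δxᵢ)².
  (2·δa)² = 12.0;  (2·δb)² = 174
δP = √(186) = 13.6 mm
P = 235.8 mm, so δP/P = 13.6/235.8 = 0.0579.

5.79%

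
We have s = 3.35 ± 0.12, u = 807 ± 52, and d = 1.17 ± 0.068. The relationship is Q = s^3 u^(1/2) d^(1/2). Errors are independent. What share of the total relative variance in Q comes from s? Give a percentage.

86.0%

(δQ/Q)² = (3·δs/s)² + (½·δu/u)² + (½·δd/d)²
  s term: (3×0.0358)² = 0.0115
  u term: (0.5×0.0644)² = 0.00104
  d term: (0.5×0.0581)² = 0.000844
Total = 0.0134. Share from s = 0.0115/0.0134 = 0.860.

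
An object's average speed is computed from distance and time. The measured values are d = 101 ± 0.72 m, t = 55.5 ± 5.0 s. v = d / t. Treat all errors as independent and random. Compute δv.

v is a product of powers, so relative uncertainties combine in quadrature:
  (1·δd/d)² = (1×0.00713)² = 5.08e-05;  (-1·δt/t)² = (-1×0.0901)² = 0.00812
δv/v = √(0.00817) = 0.0904
v = 1.82 m/s, so δv = 0.0904 × 1.82 = 0.164 m/s.

0.164 m/s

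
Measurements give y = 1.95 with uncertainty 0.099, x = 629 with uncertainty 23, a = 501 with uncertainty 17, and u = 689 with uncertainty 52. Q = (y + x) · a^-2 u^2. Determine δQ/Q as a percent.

16.9%

Let w = y + x = 631. δw = √(δy² + δx²) = √(0.00980 + 529) = 23.0, so δw/w = 0.0365.
Q is then a monomial in w, a, u:
δQ/Q = √((δw/w)² + (-2·δa/a)² + (2·δu/u)²) = √(0.00133 + 0.00461 + 0.0228) = 0.169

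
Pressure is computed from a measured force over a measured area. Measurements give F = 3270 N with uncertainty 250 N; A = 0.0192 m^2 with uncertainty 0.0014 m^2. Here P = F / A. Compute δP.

18000 Pa

Each factor contributes (exponent × relative error)² to (δP/P)²:
  (1·δF/F)² = (1×0.0765)² = 0.00584;  (-1·δA/A)² = (-1×0.0729)² = 0.00532
δP/P = √(0.0112) = 0.106
P = 1.7e+05 Pa, so δP = 0.106 × 1.7e+05 = 18000 Pa.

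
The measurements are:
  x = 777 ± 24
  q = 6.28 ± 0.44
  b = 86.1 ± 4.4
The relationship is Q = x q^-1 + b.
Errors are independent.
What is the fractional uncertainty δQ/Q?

Let p = x·q^-1 = 124. δp/p = √((1·δx/x)² + (-1·δq/q)²) = √(0.000954 + 0.00491) = 0.0766, so δp = 9.47.
Q = p + b: δQ = √(δp² + δb²) = √(89.8 + 19.4) = 10.4
Q = 210, so δQ/Q = 10.4/210 = 0.0498.

0.0498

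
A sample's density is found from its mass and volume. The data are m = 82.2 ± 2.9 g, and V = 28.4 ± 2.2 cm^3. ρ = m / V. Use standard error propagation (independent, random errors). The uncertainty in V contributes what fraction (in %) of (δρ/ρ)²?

(δρ/ρ)² = (1·δm/m)² + (-1·δV/V)²
  m term: (1×0.0353)² = 0.00124
  V term: (-1×0.0775)² = 0.00600
Total = 0.00725. Share from V = 0.00600/0.00725 = 0.828.

82.8%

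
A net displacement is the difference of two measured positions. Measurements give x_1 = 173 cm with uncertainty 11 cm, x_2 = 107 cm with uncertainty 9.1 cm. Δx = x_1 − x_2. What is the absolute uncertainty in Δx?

Absolute uncertainties add in quadrature for a linear combination:
  (δx_1)² = 121;  (δx_2)² = 82.8
δΔx = √(204) = 14.3 cm

14.3 cm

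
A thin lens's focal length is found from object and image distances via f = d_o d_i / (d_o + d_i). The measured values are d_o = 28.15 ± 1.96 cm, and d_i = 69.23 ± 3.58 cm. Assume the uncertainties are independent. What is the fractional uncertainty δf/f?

∂f/∂d_o = (d_i/(d_o+d_i))² = 0.505;  ∂f/∂d_i = (d_o/(d_o+d_i))² = 0.0836
δf = √((∂f/∂d_o · δd_o)² + (∂f/∂d_i · δd_i)²) = √(0.981 + 0.0895) = 1.03 cm
f = 20.01 cm, so δf/f = 1.03/20.01 = 0.0517.

0.0517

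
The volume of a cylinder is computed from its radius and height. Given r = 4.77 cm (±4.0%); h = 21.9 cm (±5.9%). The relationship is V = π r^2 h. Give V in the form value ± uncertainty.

Products/powers → add relative errors in quadrature, weighted by exponent:
  (2·δr/r)² = (2×0.0400)² = 0.00640;  (1·δh/h)² = (1×0.0590)² = 0.00348
δV/V = √(0.00988) = 0.0994
V = 1570 cm^3, so δV = 0.0994 × 1570 = 156 cm^3.

1570 ± 156 cm^3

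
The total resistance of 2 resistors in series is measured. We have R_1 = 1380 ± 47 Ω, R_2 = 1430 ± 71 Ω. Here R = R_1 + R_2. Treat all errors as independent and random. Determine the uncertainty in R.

Each term contributes (cᵢ δxᵢ)² to (δR)²:
  (δR_1)² = 2210;  (δR_2)² = 5040
δR = √(7250) = 85.1 Ω

85.1 Ω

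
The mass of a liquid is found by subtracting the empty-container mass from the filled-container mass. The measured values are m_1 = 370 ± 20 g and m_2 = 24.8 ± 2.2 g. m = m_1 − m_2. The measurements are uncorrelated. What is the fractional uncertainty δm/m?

Sums and differences: (δm)² = Σ (cᵢ δxᵢ)².
  (δm_1)² = 400;  (δm_2)² = 4.84
δm = √(405) = 20.1 g
m = 345 g, so δm/m = 20.1/345 = 0.0583.

0.0583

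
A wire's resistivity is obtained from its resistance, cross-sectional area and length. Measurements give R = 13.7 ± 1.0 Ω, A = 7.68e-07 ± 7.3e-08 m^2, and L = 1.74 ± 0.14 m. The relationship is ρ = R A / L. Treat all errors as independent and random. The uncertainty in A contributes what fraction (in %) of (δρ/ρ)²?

(δρ/ρ)² = (1·δR/R)² + (1·δA/A)² + (-1·δL/L)²
  R term: (1×0.0730)² = 0.00533
  A term: (1×0.0951)² = 0.00903
  L term: (-1×0.0805)² = 0.00647
Total = 0.0208. Share from A = 0.00903/0.0208 = 0.434.

43.4%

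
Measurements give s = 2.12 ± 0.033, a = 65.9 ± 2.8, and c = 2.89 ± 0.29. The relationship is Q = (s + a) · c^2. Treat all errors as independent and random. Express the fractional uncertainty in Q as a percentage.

20.5%

Let u = s + a = 68.0. δu = √(δs² + δa²) = √(0.00109 + 7.84) = 2.80, so δu/u = 0.0412.
Q is then a monomial in u, c:
δQ/Q = √((δu/u)² + (2·δc/c)²) = √(0.00169 + 0.0403) = 0.205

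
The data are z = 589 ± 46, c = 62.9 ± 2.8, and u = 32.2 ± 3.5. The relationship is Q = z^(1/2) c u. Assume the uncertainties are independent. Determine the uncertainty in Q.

Since Q is a product/quotient, work with relative uncertainties:
  (½·δz/z)² = (0.5×0.0781)² = 0.00152;  (1·δc/c)² = (1×0.0445)² = 0.00198;  (1·δu/u)² = (1×0.109)² = 0.0118
δQ/Q = √(0.0153) = 0.124
Q = 49200, so δQ = 0.124 × 49200 = 6080.

6080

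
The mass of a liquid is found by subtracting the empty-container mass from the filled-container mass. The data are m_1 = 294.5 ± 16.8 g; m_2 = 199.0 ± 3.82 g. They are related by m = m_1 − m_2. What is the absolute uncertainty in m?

Each term contributes (cᵢ δxᵢ)² to (δm)²:
  (δm_1)² = 282;  (δm_2)² = 14.6
δm = √(297) = 17.2 g

17.2 g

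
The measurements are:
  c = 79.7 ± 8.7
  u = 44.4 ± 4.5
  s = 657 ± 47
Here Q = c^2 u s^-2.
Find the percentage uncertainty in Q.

28.0%

Since Q is a product/quotient, work with relative uncertainties:
  (2·δc/c)² = (2×0.109)² = 0.0477;  (1·δu/u)² = (1×0.101)² = 0.0103;  (-2·δs/s)² = (-2×0.0715)² = 0.0205
δQ/Q = √(0.0784) = 0.280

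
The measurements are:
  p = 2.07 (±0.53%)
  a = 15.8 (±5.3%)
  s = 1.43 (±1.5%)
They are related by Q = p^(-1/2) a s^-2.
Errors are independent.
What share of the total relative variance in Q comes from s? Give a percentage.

24.2%

(δQ/Q)² = (−½·δp/p)² + (1·δa/a)² + (-2·δs/s)²
  p term: (-0.5×0.00530)² = 7.02e-06
  a term: (1×0.0530)² = 0.00281
  s term: (-2×0.0150)² = 0.000900
Total = 0.00372. Share from s = 0.000900/0.00372 = 0.242.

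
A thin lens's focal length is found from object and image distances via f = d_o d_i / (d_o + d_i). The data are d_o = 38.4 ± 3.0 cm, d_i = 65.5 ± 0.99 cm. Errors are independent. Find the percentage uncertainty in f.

4.96%

∂f/∂d_o = (d_i/(d_o+d_i))² = 0.397;  ∂f/∂d_i = (d_o/(d_o+d_i))² = 0.137
δf = √((∂f/∂d_o · δd_o)² + (∂f/∂d_i · δd_i)²) = √(1.42 + 0.0183) = 1.20 cm
f = 24.2 cm, so δf/f = 1.20/24.2 = 0.0496.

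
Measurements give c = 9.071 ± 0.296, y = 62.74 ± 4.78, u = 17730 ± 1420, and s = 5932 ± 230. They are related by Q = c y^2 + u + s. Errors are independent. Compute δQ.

5750

Let p = c·y^2 = 35710. δp/p = √((1·δc/c)² + (2·δy/y)²) = √(0.00106 + 0.0232) = 0.156, so δp = 5560.
Q = p + u + s: δQ = √(δp² + δu² + δs²) = √(3.1e+07 + 2.02e+06 + 52900) = 5750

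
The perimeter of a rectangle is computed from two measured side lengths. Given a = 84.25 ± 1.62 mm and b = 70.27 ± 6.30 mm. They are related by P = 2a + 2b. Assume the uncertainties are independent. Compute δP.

P is a linear combination, so absolute uncertainties add in quadrature:
  (2·δa)² = 10.5;  (2·δb)² = 159
δP = √(169) = 13.0 mm

13.0 mm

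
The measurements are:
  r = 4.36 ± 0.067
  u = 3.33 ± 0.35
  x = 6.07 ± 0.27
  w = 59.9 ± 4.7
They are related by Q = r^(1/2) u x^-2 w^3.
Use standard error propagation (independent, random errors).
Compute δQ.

Since Q is a product/quotient, work with relative uncertainties:
  (½·δr/r)² = (0.5×0.0154)² = 5.9e-05;  (1·δu/u)² = (1×0.105)² = 0.0110;  (-2·δx/x)² = (-2×0.0445)² = 0.00791;  (3·δw/w)² = (3×0.0785)² = 0.0554
δQ/Q = √(0.0744) = 0.273
Q = 40600, so δQ = 0.273 × 40600 = 11100.

11100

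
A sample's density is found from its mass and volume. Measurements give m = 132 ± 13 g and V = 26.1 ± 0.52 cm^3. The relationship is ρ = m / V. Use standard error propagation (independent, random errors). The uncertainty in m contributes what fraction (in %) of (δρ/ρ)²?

(δρ/ρ)² = (1·δm/m)² + (-1·δV/V)²
  m term: (1×0.0985)² = 0.00970
  V term: (-1×0.0199)² = 0.000397
Total = 0.0101. Share from m = 0.00970/0.0101 = 0.961.

96.1%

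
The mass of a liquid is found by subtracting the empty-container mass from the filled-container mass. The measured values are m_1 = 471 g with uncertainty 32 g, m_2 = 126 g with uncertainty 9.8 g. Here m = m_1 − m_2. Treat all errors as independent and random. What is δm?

m is a linear combination, so absolute uncertainties add in quadrature:
  (δm_1)² = 1020;  (δm_2)² = 96.0
δm = √(1120) = 33.5 g

33.5 g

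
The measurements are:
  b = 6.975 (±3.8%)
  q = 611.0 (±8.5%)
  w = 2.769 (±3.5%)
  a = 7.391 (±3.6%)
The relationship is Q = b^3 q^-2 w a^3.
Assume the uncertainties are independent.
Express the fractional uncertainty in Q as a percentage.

23.4%

Each factor contributes (exponent × relative error)² to (δQ/Q)²:
  (3·δb/b)² = (3×0.0380)² = 0.0130;  (-2·δq/q)² = (-2×0.0850)² = 0.0289;  (1·δw/w)² = (1×0.0350)² = 0.00123;  (3·δa/a)² = (3×0.0360)² = 0.0117
δQ/Q = √(0.0548) = 0.234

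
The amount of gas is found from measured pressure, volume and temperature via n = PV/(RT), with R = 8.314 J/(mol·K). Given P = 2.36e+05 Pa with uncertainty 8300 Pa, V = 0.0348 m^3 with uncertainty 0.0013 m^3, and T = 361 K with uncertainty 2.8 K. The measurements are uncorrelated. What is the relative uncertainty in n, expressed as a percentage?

5.19%

n is a product of powers, so relative uncertainties combine in quadrature:
  (1·δP/P)² = (1×0.0352)² = 0.00124;  (1·δV/V)² = (1×0.0374)² = 0.00140;  (-1·δT/T)² = (-1×0.00776)² = 6.02e-05
δn/n = √(0.00269) = 0.0519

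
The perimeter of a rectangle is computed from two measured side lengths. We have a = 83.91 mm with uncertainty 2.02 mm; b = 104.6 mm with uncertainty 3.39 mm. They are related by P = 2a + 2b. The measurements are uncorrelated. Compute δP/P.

Each term contributes (cᵢ δxᵢ)² to (δP)²:
  (2·δa)² = 16.3;  (2·δb)² = 46.0
δP = √(62.3) = 7.89 mm
P = 377.0 mm, so δP/P = 7.89/377.0 = 0.0209.

0.0209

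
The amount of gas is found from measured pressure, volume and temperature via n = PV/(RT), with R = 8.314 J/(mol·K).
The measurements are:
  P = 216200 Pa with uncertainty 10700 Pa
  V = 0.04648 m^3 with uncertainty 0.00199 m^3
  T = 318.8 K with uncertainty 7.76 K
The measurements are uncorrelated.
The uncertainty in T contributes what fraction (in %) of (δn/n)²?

12.2%

(δn/n)² = (1·δP/P)² + (1·δV/V)² + (-1·δT/T)²
  P term: (1×0.0495)² = 0.00245
  V term: (1×0.0428)² = 0.00183
  T term: (-1×0.0243)² = 0.000592
Total = 0.00487. Share from T = 0.000592/0.00487 = 0.122.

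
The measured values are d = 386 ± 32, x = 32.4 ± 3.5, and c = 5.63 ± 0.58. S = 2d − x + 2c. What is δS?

64.1

S is a linear combination, so absolute uncertainties add in quadrature:
  (2·δd)² = 4100;  (δx)² = 12.2;  (2·δc)² = 1.35
δS = √(4110) = 64.1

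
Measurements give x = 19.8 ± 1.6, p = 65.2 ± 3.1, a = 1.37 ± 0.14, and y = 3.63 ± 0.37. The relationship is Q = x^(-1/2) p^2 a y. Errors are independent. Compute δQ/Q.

0.178

For a monomial Q ∝ x^(-1/2), p^2, a, y, fractional errors add in quadrature:
  (−½·δx/x)² = (-0.5×0.0808)² = 0.00163;  (2·δp/p)² = (2×0.0475)² = 0.00904;  (1·δa/a)² = (1×0.102)² = 0.0104;  (1·δy/y)² = (1×0.102)² = 0.0104
δQ/Q = √(0.0315) = 0.178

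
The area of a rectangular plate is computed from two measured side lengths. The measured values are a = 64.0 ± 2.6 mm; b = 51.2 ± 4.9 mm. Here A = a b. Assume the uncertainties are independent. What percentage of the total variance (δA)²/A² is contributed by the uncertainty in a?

15.3%

(δA/A)² = (1·δa/a)² + (1·δb/b)²
  a term: (1×0.0406)² = 0.00165
  b term: (1×0.0957)² = 0.00916
Total = 0.0108. Share from a = 0.00165/0.0108 = 0.153.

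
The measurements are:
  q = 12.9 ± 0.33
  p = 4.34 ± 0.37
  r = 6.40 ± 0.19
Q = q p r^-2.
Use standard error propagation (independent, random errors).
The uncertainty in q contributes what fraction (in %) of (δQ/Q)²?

5.72%

(δQ/Q)² = (1·δq/q)² + (1·δp/p)² + (-2·δr/r)²
  q term: (1×0.0256)² = 0.000654
  p term: (1×0.0853)² = 0.00727
  r term: (-2×0.0297)² = 0.00353
Total = 0.0114. Share from q = 0.000654/0.0114 = 0.0572.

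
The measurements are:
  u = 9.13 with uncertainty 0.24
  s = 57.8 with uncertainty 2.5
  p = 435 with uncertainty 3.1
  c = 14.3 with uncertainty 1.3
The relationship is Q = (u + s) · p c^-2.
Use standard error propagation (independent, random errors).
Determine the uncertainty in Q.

Let w = u + s = 66.9. δw = √(δu² + δs²) = √(0.0576 + 6.25) = 2.51, so δw/w = 0.0375.
Q is then a monomial in w, p, c:
δQ/Q = √((δw/w)² + (1·δp/p)² + (-2·δc/c)²) = √(0.00141 + 5.08e-05 + 0.0331) = 0.186
Q = 142, so δQ = 0.186 × 142 = 26.5.

26.5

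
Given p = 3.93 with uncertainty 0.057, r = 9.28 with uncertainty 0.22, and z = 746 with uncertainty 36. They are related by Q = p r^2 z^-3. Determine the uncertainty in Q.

Products/powers → add relative errors in quadrature, weighted by exponent:
  (1·δp/p)² = (1×0.0145)² = 0.000210;  (2·δr/r)² = (2×0.0237)² = 0.00225;  (-3·δz/z)² = (-3×0.0483)² = 0.0210
δQ/Q = √(0.0234) = 0.153
Q = 8.15e-07, so δQ = 0.153 × 8.15e-07 = 1.25e-07.

1.25e-07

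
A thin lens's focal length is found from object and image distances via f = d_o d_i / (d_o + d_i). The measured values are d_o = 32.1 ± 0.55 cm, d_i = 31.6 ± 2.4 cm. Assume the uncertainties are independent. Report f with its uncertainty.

15.9 ± 0.624 cm

∂f/∂d_o = (d_i/(d_o+d_i))² = 0.246;  ∂f/∂d_i = (d_o/(d_o+d_i))² = 0.254
δf = √((∂f/∂d_o · δd_o)² + (∂f/∂d_i · δd_i)²) = √(0.0183 + 0.371) = 0.624 cm
f = 15.9 cm.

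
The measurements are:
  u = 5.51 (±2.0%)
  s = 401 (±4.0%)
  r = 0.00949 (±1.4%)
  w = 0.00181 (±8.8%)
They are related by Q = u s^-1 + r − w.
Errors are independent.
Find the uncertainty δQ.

0.000649

Let p = u·s^-1 = 0.0137. δp/p = √((1·δu/u)² + (-1·δs/s)²) = √(0.000400 + 0.00160) = 0.0447, so δp = 0.000615.
Q = p + r − w: δQ = √(δp² + δr² + δw²) = √(3.78e-07 + 1.77e-08 + 2.54e-08) = 0.000649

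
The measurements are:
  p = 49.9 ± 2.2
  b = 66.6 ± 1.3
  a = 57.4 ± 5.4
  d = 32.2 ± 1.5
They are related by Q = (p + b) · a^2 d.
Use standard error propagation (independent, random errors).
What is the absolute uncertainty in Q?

Let u = p + b = 116. δu = √(δp² + δb²) = √(4.84 + 1.69) = 2.56, so δu/u = 0.0219.
Q is then a monomial in u, a, d:
δQ/Q = √((δu/u)² + (2·δa/a)² + (1·δd/d)²) = √(0.000481 + 0.0354 + 0.00217) = 0.195
Q = 1.24e+07, so δQ = 0.195 × 1.24e+07 = 2.41e+06.

2.41e+06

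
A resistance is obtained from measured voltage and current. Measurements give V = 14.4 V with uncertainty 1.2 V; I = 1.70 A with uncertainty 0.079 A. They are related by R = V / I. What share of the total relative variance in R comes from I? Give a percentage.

(δR/R)² = (1·δV/V)² + (-1·δI/I)²
  V term: (1×0.0833)² = 0.00694
  I term: (-1×0.0465)² = 0.00216
Total = 0.00910. Share from I = 0.00216/0.00910 = 0.237.

23.7%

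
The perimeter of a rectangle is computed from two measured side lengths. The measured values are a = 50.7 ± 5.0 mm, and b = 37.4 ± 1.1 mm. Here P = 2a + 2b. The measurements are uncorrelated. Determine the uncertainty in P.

P is a linear combination, so absolute uncertainties add in quadrature:
  (2·δa)² = 100;  (2·δb)² = 4.84
δP = √(105) = 10.2 mm

10.2 mm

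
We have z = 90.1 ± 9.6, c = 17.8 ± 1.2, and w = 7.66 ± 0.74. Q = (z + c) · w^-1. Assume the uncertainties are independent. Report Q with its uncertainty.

Let u = z + c = 108. δu = √(δz² + δc²) = √(92.2 + 1.44) = 9.67, so δu/u = 0.0897.
Q is then a monomial in u, w:
δQ/Q = √((δu/u)² + (-1·δw/w)²) = √(0.00804 + 0.00933) = 0.132
Q = 14.1, so δQ = 0.132 × 14.1 = 1.86.

14.1 ± 1.86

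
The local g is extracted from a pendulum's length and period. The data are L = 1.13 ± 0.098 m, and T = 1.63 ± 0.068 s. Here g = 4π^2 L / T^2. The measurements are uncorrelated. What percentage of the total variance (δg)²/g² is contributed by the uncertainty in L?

51.9%

(δg/g)² = (1·δL/L)² + (-2·δT/T)²
  L term: (1×0.0867)² = 0.00752
  T term: (-2×0.0417)² = 0.00696
Total = 0.0145. Share from L = 0.00752/0.0145 = 0.519.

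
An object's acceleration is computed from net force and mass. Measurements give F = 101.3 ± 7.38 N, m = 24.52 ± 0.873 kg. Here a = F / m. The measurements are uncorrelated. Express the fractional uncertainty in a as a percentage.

a is a product of powers, so relative uncertainties combine in quadrature:
  (1·δF/F)² = (1×0.0729)² = 0.00531;  (-1·δm/m)² = (-1×0.0356)² = 0.00127
δa/a = √(0.00658) = 0.0811

8.11%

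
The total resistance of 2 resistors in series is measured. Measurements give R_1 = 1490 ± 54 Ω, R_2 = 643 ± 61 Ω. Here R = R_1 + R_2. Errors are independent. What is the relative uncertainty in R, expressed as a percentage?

3.82%

Each term contributes (cᵢ δxᵢ)² to (δR)²:
  (δR_1)² = 2920;  (δR_2)² = 3720
δR = √(6640) = 81.5 Ω
R = 2130 Ω, so δR/R = 81.5/2130 = 0.0382.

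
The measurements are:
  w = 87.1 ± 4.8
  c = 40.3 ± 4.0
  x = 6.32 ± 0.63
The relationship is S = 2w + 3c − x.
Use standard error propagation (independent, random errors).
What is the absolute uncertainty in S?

S is a linear combination, so absolute uncertainties add in quadrature:
  (2·δw)² = 92.2;  (3·δc)² = 144;  (δx)² = 0.397
δS = √(237) = 15.4

15.4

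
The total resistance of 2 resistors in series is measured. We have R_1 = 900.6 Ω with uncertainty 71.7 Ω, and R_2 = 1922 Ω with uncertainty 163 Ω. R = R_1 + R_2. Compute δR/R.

Sums and differences: (δR)² = Σ (cᵢ δxᵢ)².
  (δR_1)² = 5140;  (δR_2)² = 26600
δR = √(31700) = 178 Ω
R = 2823 Ω, so δR/R = 178/2823 = 0.0631.

0.0631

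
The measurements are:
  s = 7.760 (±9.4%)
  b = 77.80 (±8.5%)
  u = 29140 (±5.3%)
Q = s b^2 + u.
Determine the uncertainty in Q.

Let p = s·b^2 = 46970. δp/p = √((1·δs/s)² + (2·δb/b)²) = √(0.00884 + 0.0289) = 0.194, so δp = 9120.
Q = p + u: δQ = √(δp² + δu²) = √(8.33e+07 + 2.39e+06) = 9250

9250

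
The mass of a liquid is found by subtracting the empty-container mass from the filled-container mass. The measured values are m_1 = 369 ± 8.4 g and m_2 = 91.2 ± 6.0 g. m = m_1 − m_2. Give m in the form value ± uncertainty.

m is a linear combination, so absolute uncertainties add in quadrature:
  (δm_1)² = 70.6;  (δm_2)² = 36.0
δm = √(107) = 10.3 g
m = 278 g.

278 ± 10.3 g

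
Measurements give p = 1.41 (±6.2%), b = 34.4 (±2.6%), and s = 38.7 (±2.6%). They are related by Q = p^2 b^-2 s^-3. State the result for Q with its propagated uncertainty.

For a monomial Q ∝ p^2, b^-2, s^-3, fractional errors add in quadrature:
  (2·δp/p)² = (2×0.0620)² = 0.0154;  (-2·δb/b)² = (-2×0.0260)² = 0.00270;  (-3·δs/s)² = (-3×0.0260)² = 0.00608
δQ/Q = √(0.0242) = 0.155
Q = 2.9e-08, so δQ = 0.155 × 2.9e-08 = 4.51e-09.

(2.90 ± 0.451) × 10^-8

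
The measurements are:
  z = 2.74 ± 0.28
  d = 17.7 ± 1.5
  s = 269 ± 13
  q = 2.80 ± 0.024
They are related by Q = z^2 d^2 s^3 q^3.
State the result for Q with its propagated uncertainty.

(1.01 ± 0.305) × 10^12

Relative error in a monomial: (δQ/Q)² = Σ (nᵢ · δxᵢ/xᵢ)².
  (2·δz/z)² = (2×0.102)² = 0.0418;  (2·δd/d)² = (2×0.0847)² = 0.0287;  (3·δs/s)² = (3×0.0483)² = 0.0210;  (3·δq/q)² = (3×0.00857)² = 0.000661
δQ/Q = √(0.0922) = 0.304
Q = 1.01e+12, so δQ = 0.304 × 1.01e+12 = 3.05e+11.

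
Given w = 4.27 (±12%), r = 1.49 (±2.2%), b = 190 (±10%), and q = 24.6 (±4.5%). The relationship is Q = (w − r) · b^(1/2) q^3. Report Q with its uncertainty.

Let u = w − r = 2.78. δu = √(δw² + δr²) = √(0.263 + 0.00107) = 0.513, so δu/u = 0.185.
Q is then a monomial in u, b, q:
δQ/Q = √((δu/u)² + (½·δb/b)² + (3·δq/q)²) = √(0.0341 + 0.00250 + 0.0182) = 0.234
Q = 5.7e+05, so δQ = 0.234 × 5.7e+05 = 1.34e+05.

(5.70 ± 1.34) × 10^5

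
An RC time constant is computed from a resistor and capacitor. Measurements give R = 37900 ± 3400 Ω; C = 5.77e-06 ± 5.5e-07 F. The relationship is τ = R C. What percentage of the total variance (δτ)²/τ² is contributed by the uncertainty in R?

47.0%

(δτ/τ)² = (1·δR/R)² + (1·δC/C)²
  R term: (1×0.0897)² = 0.00805
  C term: (1×0.0953)² = 0.00909
Total = 0.0171. Share from R = 0.00805/0.0171 = 0.470.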